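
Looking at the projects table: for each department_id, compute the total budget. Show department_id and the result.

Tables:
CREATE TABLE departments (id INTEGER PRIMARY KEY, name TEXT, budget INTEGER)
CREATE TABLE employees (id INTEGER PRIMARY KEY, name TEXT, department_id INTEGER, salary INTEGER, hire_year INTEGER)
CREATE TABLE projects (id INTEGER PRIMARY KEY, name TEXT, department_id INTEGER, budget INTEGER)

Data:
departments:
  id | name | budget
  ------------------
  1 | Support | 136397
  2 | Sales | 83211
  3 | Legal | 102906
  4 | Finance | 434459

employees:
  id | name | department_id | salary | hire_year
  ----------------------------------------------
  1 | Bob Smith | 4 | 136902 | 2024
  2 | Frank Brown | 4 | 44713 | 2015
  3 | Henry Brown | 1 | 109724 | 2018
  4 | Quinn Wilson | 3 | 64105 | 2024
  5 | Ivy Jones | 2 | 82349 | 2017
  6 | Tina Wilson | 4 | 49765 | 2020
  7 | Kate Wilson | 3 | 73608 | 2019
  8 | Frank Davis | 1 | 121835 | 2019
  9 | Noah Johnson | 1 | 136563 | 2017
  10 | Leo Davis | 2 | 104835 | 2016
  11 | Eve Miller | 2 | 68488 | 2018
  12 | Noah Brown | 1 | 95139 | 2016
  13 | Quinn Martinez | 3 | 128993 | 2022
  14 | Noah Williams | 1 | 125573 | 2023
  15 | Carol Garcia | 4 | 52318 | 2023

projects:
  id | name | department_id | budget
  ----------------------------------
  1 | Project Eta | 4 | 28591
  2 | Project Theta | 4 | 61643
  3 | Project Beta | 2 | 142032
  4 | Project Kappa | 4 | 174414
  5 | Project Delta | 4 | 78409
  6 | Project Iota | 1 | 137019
SELECT department_id, SUM(budget) AS sum_budget FROM projects GROUP BY department_id

Execution result:
department_id | sum_budget
1 | 137019
2 | 142032
4 | 343057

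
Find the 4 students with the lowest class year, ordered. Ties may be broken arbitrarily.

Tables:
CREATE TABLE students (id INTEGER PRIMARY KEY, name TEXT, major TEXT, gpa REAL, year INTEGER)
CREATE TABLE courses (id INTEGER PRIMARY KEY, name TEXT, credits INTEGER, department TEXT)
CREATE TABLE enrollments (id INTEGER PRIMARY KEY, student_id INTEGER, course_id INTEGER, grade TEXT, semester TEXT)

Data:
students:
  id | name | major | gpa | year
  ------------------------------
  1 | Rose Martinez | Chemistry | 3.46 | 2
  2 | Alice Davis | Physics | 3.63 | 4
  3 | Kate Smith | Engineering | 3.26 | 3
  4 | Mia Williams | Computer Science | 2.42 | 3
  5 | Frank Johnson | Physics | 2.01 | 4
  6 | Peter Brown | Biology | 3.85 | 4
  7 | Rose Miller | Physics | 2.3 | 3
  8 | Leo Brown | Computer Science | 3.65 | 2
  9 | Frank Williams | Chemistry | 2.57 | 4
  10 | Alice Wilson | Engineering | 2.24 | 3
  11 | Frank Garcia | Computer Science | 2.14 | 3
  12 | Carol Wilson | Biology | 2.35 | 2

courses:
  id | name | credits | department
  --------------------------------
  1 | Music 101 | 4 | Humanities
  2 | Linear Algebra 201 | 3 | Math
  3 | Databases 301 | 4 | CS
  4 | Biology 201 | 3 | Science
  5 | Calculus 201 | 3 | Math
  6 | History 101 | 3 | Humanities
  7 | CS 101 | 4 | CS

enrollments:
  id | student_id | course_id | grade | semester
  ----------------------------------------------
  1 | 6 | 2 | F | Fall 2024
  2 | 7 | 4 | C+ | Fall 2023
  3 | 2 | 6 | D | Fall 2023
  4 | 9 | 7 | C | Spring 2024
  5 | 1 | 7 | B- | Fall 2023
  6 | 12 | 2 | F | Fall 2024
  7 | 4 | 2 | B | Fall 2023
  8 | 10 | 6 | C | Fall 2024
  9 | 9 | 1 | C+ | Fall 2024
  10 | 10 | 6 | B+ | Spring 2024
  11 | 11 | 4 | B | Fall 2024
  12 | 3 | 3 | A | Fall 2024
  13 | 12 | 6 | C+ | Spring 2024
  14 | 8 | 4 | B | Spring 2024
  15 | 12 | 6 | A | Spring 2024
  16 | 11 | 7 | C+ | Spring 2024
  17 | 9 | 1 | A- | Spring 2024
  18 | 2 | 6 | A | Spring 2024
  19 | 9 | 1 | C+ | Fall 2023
SELECT name, year FROM students ORDER BY year ASC LIMIT 4

Execution result:
name | year
Rose Martinez | 2
Leo Brown | 2
Carol Wilson | 2
Kate Smith | 3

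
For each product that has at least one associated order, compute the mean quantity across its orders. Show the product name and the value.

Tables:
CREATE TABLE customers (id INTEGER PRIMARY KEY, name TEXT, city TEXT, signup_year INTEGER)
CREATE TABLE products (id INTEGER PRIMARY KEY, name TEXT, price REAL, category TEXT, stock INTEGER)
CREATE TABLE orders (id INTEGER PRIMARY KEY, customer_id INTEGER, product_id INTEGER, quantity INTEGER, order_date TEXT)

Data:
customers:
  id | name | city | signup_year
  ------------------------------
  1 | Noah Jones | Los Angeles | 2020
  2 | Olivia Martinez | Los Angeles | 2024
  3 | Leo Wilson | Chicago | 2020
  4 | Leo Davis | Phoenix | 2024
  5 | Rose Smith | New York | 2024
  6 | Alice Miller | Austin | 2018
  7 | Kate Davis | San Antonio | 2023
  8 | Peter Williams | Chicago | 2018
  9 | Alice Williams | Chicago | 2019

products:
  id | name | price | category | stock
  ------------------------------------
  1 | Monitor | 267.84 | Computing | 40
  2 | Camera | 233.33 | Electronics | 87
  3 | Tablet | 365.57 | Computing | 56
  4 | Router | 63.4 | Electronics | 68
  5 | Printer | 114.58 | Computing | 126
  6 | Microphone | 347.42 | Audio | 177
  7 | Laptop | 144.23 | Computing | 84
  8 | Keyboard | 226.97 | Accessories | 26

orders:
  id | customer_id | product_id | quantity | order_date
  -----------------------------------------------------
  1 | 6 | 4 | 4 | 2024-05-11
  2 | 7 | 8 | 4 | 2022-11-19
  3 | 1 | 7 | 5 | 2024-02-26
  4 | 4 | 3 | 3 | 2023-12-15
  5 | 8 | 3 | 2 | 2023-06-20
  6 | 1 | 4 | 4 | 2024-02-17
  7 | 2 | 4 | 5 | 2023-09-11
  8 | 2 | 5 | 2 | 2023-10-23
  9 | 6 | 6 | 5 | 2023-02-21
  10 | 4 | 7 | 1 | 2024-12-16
SELECT p.name, AVG(c.quantity) AS avg_quantity FROM orders c JOIN products p ON c.product_id = p.id GROUP BY p.id, p.name

Execution result:
name | avg_quantity
Tablet | 2.50
Router | 4.33
Printer | 2.00
Microphone | 5.00
Laptop | 3.00
Keyboard | 4.00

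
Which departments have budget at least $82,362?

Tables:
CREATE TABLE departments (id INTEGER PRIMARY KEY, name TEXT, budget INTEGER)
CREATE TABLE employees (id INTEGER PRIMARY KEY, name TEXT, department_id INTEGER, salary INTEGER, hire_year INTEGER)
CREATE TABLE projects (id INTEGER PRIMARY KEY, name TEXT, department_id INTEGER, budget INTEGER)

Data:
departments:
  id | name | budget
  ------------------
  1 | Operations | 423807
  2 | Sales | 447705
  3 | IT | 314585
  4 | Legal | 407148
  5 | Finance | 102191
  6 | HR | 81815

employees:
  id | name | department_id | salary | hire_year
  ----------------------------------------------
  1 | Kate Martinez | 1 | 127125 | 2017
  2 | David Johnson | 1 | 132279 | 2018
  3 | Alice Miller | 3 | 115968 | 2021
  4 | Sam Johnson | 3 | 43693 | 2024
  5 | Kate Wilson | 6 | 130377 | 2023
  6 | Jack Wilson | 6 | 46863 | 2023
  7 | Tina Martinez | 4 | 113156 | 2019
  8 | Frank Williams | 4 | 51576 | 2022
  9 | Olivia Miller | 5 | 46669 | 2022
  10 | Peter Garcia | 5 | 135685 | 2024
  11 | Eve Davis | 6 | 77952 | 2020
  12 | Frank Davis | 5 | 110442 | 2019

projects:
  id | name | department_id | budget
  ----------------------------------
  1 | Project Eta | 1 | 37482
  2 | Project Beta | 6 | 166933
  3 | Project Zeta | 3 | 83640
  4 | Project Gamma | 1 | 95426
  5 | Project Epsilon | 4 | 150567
SELECT name, budget FROM departments WHERE budget >= 82362

Execution result:
name | budget
Operations | 423807
Sales | 447705
IT | 314585
Legal | 407148
Finance | 102191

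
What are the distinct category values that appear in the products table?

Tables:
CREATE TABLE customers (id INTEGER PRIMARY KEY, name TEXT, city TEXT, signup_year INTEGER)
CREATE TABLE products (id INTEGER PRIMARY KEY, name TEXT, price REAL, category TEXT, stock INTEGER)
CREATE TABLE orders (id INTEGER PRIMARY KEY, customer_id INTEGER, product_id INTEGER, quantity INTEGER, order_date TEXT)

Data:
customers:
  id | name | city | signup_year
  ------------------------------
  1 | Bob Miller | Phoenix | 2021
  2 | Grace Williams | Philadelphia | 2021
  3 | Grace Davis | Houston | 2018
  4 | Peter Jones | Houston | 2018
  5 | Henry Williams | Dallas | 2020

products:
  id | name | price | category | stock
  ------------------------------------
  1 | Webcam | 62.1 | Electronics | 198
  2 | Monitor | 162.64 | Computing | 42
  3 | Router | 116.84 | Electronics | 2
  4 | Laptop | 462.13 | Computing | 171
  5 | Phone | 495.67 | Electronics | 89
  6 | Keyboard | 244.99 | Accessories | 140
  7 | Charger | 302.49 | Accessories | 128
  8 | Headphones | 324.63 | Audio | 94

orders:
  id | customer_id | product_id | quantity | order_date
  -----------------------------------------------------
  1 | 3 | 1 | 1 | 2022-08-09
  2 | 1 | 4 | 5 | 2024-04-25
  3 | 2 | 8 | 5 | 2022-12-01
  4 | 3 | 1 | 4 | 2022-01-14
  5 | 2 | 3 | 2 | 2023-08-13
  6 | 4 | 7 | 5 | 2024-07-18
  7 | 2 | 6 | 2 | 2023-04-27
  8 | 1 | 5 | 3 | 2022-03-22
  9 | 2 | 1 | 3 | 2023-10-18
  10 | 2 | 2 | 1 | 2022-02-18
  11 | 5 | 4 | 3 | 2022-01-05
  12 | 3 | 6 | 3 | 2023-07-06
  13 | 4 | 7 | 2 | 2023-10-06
SELECT DISTINCT category FROM products

Execution result:
category
Electronics
Computing
Accessories
Audio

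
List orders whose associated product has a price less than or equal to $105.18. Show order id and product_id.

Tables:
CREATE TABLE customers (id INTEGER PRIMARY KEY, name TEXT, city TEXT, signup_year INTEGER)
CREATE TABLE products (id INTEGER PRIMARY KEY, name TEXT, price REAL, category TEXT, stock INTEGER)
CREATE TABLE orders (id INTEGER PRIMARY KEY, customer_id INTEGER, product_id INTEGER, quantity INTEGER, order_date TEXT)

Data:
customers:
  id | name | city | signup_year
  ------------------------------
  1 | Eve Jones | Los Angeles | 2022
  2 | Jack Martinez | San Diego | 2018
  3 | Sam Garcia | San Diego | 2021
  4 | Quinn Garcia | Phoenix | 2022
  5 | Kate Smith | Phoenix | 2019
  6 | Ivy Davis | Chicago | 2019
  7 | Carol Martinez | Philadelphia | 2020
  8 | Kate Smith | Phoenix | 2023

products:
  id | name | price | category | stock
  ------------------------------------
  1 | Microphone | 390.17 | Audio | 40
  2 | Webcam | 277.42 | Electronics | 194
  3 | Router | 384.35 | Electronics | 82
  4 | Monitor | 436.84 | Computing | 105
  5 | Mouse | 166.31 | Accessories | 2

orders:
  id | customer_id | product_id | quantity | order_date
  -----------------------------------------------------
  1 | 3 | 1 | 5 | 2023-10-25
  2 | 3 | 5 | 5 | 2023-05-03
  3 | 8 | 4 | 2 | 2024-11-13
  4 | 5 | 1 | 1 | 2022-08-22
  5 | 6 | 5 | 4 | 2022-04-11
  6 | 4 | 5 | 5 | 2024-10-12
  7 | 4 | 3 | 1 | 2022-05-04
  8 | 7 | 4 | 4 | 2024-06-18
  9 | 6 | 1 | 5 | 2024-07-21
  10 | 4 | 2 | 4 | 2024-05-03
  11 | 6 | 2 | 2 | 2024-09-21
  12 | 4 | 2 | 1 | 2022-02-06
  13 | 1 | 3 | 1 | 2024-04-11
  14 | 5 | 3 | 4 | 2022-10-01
SELECT id, product_id FROM orders WHERE product_id IN (SELECT id FROM products WHERE price <= 105.18)

Execution result:
(no rows)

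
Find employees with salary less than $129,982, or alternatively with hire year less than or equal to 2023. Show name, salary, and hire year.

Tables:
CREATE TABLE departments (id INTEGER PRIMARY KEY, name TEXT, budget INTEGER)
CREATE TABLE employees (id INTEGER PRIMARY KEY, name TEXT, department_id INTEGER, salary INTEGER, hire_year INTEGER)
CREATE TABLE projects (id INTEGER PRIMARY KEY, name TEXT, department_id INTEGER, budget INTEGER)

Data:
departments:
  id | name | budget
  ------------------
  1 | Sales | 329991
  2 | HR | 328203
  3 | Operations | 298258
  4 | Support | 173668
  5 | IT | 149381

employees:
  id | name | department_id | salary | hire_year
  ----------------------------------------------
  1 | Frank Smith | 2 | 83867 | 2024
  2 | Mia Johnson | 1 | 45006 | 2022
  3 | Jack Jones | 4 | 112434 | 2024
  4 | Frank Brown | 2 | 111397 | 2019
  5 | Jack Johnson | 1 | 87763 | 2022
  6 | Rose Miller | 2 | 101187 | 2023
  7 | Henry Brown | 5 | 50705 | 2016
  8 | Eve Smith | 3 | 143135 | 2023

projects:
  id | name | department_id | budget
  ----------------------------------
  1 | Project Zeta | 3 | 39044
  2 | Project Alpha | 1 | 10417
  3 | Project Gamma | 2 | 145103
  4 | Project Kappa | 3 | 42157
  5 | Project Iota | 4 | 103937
SELECT name, salary, hire_year FROM employees WHERE salary < 129982 OR hire_year <= 2023

Execution result:
name | salary | hire_year
Frank Smith | 83867 | 2024
Mia Johnson | 45006 | 2022
Jack Jones | 112434 | 2024
Frank Brown | 111397 | 2019
Jack Johnson | 87763 | 2022
Rose Miller | 101187 | 2023
Henry Brown | 50705 | 2016
Eve Smith | 143135 | 2023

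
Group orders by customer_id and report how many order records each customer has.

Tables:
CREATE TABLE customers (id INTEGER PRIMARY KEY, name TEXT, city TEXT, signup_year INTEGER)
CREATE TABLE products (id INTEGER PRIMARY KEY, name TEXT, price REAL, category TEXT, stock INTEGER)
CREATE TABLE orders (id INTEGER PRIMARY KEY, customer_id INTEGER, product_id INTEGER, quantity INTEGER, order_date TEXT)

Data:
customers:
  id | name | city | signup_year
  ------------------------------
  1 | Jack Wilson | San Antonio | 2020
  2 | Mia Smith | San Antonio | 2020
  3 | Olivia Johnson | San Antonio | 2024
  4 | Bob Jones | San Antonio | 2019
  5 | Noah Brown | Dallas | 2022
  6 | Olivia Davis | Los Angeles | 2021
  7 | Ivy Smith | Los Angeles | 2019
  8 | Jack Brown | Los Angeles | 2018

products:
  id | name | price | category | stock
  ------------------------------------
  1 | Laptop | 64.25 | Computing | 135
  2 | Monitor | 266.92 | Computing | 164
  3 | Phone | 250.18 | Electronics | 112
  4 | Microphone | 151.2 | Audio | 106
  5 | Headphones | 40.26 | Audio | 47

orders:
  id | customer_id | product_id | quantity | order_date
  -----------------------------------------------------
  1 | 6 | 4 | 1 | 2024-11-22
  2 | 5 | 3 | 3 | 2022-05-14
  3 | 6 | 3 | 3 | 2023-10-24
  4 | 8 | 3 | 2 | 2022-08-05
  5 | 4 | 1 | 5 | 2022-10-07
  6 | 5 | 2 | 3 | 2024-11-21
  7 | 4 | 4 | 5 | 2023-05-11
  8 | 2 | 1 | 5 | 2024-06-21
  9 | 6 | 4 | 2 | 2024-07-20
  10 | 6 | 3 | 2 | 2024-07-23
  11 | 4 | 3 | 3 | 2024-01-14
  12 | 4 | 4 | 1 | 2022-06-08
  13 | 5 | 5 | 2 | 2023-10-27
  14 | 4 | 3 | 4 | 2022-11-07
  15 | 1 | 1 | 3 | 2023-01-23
SELECT customer_id, COUNT(*) AS order_count FROM orders GROUP BY customer_id

Execution result:
customer_id | order_count
1 | 1
2 | 1
4 | 5
5 | 3
6 | 4
8 | 1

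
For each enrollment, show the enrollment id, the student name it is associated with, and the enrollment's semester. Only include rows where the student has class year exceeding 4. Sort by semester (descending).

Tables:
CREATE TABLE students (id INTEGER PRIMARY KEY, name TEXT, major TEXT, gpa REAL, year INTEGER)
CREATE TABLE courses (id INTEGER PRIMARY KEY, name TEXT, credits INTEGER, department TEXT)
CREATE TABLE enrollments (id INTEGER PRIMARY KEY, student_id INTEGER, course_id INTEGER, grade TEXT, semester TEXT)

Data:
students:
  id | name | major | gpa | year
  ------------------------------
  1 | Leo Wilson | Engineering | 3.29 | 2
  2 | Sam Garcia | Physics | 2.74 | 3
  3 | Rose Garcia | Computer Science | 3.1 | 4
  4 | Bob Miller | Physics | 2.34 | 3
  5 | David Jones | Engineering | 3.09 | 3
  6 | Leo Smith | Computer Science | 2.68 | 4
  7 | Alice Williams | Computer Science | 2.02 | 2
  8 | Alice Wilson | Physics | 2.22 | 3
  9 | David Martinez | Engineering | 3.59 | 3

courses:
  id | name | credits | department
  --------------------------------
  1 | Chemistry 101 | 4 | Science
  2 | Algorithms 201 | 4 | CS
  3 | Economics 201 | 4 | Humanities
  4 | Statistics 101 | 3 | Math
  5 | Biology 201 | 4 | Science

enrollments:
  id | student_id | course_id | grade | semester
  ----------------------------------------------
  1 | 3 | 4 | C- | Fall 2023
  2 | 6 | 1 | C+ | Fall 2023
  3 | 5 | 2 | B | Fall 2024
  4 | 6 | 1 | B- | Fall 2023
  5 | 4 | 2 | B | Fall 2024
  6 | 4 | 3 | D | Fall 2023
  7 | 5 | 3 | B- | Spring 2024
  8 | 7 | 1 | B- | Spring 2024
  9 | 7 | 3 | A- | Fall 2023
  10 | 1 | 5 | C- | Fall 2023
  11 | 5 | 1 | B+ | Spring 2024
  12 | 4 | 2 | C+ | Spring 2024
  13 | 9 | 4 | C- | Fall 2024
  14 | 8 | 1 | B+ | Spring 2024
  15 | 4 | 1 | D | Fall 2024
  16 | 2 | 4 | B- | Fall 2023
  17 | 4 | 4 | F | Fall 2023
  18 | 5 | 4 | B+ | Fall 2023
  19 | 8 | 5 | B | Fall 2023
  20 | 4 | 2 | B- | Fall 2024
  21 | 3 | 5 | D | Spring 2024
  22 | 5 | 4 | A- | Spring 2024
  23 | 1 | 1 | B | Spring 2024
SELECT c.id, p.name AS student, c.semester FROM enrollments c JOIN students p ON c.student_id = p.id WHERE p.year > 4 ORDER BY c.semester DESC

Execution result:
(no rows)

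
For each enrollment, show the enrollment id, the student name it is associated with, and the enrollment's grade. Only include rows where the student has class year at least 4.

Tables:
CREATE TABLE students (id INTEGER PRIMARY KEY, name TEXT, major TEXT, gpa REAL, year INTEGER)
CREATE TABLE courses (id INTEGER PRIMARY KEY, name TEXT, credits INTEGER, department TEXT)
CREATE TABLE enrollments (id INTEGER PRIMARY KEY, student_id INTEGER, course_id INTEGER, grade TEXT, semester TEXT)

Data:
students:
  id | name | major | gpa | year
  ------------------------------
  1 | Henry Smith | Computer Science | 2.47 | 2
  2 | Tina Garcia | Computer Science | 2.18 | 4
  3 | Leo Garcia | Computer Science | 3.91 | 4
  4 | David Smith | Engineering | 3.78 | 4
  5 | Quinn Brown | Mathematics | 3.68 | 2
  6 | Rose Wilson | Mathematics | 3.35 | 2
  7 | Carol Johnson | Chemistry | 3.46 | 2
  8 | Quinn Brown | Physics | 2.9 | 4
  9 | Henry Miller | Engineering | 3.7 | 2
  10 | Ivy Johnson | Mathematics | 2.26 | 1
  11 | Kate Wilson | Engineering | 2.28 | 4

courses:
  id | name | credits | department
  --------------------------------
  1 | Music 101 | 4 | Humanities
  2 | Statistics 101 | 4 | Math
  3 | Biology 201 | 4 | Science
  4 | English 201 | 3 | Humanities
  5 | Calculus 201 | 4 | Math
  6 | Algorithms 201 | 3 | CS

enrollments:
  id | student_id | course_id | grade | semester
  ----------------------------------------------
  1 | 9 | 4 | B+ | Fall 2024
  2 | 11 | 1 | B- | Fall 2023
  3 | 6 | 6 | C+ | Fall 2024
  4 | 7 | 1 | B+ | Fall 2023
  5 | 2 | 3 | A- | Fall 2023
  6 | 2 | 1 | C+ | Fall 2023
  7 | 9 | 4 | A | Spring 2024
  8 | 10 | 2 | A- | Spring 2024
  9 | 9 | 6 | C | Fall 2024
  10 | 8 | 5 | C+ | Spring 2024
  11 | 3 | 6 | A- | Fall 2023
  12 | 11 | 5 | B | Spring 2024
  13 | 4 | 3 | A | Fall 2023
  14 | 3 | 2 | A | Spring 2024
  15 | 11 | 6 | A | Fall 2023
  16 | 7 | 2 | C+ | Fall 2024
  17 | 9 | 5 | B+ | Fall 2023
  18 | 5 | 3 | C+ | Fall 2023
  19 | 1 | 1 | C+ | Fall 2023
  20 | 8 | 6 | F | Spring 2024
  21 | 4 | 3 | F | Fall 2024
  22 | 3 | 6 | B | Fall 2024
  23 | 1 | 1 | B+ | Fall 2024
SELECT c.id, p.name AS student, c.grade FROM enrollments c JOIN students p ON c.student_id = p.id WHERE p.year >= 4

Execution result:
id | student | grade
2 | Kate Wilson | B-
5 | Tina Garcia | A-
6 | Tina Garcia | C+
10 | Quinn Brown | C+
11 | Leo Garcia | A-
12 | Kate Wilson | B
13 | David Smith | A
14 | Leo Garcia | A
15 | Kate Wilson | A
20 | Quinn Brown | F
21 | David Smith | F
22 | Leo Garcia | B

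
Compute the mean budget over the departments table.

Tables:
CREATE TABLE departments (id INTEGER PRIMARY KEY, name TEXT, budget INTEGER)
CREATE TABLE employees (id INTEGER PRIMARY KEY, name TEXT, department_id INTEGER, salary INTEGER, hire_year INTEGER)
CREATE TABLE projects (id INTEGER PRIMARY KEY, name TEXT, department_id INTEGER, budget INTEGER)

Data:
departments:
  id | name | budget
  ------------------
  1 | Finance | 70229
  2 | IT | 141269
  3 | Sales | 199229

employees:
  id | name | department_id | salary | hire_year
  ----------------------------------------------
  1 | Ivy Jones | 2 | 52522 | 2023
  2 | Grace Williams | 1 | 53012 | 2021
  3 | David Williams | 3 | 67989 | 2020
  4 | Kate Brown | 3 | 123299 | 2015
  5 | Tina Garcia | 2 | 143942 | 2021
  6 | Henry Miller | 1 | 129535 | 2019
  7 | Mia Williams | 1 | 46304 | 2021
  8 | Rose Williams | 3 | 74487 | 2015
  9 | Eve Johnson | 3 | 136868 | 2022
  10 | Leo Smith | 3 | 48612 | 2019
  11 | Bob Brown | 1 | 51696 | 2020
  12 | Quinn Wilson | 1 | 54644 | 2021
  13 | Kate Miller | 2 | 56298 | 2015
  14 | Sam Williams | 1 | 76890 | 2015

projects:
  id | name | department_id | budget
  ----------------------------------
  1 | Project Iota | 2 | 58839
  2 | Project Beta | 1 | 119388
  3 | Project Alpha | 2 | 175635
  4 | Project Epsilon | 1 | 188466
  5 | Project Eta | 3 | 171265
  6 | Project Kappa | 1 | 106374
SELECT AVG(budget) FROM departments

Execution result:
136909.00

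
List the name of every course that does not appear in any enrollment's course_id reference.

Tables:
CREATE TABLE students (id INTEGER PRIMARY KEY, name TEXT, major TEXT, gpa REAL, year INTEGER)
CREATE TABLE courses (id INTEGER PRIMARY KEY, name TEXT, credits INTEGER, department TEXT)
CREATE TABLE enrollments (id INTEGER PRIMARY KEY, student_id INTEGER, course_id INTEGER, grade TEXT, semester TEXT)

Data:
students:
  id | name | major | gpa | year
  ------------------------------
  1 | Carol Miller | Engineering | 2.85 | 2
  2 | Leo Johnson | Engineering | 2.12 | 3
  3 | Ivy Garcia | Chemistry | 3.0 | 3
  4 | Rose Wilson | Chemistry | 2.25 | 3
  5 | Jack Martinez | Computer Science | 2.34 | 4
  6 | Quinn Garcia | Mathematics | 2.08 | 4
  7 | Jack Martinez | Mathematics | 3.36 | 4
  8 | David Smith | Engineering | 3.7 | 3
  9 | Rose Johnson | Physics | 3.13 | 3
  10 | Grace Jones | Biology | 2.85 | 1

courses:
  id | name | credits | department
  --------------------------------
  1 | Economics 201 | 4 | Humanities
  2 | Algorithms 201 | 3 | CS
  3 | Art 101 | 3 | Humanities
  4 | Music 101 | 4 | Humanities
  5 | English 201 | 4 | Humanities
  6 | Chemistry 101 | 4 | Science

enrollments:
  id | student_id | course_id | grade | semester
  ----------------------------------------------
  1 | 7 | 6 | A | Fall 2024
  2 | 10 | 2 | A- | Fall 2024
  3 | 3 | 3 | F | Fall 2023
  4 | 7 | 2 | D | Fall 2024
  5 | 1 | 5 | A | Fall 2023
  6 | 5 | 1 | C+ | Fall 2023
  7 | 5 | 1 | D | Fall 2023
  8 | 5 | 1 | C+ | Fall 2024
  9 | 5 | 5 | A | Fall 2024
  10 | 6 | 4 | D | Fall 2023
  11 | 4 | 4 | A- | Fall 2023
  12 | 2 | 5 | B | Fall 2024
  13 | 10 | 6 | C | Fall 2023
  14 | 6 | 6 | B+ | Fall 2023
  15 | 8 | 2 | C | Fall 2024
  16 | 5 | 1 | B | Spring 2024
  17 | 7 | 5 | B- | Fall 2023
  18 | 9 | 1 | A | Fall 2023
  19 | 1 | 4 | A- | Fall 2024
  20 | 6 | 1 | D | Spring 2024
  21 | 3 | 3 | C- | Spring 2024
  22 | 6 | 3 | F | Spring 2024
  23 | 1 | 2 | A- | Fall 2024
SELECT p.name FROM courses p LEFT JOIN enrollments c ON c.course_id = p.id WHERE c.id IS NULL

Execution result:
(no rows)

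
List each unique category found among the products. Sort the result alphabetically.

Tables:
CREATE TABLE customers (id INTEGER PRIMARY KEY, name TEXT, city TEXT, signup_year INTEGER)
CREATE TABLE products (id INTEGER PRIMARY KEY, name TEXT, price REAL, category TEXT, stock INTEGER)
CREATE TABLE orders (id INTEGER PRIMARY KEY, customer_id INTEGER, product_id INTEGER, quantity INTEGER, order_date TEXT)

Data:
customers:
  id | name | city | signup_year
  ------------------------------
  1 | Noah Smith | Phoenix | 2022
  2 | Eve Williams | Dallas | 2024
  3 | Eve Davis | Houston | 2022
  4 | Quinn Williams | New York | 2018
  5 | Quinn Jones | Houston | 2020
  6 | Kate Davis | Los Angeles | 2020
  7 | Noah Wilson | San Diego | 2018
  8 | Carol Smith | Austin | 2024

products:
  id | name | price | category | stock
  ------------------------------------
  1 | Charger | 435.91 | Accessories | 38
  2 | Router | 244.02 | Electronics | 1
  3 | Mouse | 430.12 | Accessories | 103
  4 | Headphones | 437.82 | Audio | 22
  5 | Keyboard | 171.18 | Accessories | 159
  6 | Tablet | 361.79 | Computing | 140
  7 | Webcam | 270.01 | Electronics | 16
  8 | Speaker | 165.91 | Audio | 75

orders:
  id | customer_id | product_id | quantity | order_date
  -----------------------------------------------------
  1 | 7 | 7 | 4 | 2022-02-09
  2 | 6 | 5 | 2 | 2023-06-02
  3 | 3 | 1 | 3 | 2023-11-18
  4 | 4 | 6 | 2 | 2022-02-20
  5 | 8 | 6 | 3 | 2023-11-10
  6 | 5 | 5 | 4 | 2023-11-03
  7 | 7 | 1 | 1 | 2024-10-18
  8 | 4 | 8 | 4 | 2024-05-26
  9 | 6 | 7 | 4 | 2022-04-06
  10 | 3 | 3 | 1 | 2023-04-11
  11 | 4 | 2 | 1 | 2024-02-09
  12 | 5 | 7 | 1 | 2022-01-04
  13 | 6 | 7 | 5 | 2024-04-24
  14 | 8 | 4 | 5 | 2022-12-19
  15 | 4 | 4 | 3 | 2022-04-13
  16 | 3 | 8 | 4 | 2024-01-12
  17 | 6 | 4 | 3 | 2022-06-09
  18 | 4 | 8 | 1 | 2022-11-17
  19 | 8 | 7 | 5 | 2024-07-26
SELECT DISTINCT category FROM products ORDER BY category

Execution result:
category
Accessories
Audio
Computing
Electronics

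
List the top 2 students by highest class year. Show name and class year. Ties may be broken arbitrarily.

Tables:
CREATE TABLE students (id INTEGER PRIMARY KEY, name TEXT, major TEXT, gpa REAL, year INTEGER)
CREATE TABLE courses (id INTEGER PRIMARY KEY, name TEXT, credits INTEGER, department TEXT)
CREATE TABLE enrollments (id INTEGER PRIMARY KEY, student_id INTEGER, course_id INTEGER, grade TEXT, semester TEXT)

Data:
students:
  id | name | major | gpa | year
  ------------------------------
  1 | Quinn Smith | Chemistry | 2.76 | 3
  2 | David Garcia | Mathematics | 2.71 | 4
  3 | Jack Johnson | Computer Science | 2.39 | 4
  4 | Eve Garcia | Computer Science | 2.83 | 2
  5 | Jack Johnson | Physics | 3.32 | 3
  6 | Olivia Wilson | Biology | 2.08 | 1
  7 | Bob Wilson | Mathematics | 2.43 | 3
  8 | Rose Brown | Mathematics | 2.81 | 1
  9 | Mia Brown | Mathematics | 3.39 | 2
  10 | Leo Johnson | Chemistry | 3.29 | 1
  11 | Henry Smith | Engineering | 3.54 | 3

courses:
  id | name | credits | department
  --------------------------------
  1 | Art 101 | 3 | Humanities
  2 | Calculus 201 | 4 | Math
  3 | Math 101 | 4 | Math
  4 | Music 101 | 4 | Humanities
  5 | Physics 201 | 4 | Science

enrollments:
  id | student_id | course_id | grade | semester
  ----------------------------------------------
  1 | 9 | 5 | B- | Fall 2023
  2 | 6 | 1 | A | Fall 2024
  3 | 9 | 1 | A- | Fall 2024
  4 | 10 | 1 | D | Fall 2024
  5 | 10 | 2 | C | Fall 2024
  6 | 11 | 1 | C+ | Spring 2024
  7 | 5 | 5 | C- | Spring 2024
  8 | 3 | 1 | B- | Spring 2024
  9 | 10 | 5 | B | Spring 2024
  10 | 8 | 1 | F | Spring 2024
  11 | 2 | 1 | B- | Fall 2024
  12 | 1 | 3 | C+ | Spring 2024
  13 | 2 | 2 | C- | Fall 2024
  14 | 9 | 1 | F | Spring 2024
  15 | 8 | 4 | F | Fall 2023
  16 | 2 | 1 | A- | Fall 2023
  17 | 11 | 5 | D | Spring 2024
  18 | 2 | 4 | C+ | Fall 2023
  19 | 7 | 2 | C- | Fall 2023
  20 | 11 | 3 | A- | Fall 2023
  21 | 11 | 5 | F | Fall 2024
SELECT name, year FROM students ORDER BY year DESC LIMIT 2

Execution result:
name | year
David Garcia | 4
Jack Johnson | 4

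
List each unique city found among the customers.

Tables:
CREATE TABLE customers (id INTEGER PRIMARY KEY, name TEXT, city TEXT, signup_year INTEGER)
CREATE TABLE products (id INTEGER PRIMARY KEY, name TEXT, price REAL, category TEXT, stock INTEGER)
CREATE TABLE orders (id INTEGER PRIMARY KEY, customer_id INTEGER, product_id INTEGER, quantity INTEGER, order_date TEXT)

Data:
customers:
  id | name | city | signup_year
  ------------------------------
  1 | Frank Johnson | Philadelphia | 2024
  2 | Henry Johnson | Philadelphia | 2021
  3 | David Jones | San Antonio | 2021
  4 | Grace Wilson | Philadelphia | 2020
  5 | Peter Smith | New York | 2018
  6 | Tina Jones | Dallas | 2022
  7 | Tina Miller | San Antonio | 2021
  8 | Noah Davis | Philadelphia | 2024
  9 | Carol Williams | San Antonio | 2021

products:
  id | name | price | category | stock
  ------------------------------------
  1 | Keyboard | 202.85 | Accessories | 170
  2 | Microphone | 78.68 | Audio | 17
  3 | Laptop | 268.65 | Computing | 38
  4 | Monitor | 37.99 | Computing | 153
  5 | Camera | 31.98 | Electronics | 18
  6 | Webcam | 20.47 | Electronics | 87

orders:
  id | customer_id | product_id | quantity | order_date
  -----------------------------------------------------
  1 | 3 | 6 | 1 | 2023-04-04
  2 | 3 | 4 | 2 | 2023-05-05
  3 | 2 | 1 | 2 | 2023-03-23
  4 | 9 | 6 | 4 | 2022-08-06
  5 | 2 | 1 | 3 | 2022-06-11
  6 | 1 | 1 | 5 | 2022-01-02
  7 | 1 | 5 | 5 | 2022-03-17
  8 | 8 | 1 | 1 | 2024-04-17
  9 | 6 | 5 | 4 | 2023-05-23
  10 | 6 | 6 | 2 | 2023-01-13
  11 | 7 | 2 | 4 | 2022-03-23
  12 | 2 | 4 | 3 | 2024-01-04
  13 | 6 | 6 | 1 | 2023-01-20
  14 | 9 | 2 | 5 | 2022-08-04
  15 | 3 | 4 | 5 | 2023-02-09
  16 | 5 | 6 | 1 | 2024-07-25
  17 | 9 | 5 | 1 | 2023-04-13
SELECT DISTINCT city FROM customers

Execution result:
city
Philadelphia
San Antonio
New York
Dallas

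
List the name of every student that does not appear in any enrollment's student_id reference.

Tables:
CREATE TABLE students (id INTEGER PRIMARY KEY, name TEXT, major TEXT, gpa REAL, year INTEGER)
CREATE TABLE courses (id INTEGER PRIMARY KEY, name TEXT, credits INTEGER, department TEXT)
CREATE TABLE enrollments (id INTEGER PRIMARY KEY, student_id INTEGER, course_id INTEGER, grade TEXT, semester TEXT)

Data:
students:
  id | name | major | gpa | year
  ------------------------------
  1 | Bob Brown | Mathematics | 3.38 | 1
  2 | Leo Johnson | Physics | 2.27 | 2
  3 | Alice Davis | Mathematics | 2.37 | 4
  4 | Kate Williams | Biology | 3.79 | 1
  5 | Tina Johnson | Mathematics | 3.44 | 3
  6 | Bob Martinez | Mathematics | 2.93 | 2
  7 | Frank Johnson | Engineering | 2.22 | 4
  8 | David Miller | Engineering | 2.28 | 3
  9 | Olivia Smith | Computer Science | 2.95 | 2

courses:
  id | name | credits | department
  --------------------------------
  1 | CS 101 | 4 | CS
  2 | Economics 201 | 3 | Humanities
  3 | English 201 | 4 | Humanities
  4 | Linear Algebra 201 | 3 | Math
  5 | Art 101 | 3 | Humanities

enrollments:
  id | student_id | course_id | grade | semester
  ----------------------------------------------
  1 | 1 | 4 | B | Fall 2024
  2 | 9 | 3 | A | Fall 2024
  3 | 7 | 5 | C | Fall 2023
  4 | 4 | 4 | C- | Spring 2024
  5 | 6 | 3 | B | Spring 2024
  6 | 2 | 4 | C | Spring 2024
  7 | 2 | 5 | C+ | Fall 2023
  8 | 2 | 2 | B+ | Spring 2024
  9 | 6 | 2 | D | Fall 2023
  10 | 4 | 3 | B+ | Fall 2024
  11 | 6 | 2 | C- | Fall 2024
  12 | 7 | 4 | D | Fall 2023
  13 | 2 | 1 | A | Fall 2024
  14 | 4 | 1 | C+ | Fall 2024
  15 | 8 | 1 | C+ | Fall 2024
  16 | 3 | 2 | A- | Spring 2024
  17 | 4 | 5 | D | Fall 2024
SELECT p.name FROM students p LEFT JOIN enrollments c ON c.student_id = p.id WHERE c.id IS NULL

Execution result:
Tina Johnson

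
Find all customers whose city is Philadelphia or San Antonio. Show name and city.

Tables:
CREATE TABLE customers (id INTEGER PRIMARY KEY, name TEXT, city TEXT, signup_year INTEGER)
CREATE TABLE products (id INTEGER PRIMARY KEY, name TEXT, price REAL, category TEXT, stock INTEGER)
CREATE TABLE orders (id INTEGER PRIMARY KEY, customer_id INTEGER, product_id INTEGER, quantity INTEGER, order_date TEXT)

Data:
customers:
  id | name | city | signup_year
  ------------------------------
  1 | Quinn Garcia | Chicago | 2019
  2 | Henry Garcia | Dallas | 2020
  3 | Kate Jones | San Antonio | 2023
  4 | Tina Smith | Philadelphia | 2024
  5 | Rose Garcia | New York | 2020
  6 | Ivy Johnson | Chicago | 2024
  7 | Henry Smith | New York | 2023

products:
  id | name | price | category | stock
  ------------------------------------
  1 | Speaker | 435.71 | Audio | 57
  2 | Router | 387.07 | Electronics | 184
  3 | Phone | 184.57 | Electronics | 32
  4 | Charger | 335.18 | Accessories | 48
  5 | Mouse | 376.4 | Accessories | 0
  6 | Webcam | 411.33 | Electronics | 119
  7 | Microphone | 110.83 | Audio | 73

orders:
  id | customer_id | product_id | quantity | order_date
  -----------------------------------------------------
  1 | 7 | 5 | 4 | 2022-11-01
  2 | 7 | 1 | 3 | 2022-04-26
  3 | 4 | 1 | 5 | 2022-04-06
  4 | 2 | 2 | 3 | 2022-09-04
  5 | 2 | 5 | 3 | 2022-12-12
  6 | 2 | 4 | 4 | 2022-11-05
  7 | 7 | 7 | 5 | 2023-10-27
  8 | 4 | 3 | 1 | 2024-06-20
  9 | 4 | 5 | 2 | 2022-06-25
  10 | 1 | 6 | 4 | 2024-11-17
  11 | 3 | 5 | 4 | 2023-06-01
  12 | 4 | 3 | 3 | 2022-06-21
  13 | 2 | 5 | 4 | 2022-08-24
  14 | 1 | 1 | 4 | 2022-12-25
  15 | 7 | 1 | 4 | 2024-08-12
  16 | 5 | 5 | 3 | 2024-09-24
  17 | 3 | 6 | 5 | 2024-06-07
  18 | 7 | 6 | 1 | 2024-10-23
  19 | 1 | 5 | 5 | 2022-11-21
SELECT name, city FROM customers WHERE city IN ('Philadelphia', 'San Antonio')

Execution result:
name | city
Kate Jones | San Antonio
Tina Smith | Philadelphia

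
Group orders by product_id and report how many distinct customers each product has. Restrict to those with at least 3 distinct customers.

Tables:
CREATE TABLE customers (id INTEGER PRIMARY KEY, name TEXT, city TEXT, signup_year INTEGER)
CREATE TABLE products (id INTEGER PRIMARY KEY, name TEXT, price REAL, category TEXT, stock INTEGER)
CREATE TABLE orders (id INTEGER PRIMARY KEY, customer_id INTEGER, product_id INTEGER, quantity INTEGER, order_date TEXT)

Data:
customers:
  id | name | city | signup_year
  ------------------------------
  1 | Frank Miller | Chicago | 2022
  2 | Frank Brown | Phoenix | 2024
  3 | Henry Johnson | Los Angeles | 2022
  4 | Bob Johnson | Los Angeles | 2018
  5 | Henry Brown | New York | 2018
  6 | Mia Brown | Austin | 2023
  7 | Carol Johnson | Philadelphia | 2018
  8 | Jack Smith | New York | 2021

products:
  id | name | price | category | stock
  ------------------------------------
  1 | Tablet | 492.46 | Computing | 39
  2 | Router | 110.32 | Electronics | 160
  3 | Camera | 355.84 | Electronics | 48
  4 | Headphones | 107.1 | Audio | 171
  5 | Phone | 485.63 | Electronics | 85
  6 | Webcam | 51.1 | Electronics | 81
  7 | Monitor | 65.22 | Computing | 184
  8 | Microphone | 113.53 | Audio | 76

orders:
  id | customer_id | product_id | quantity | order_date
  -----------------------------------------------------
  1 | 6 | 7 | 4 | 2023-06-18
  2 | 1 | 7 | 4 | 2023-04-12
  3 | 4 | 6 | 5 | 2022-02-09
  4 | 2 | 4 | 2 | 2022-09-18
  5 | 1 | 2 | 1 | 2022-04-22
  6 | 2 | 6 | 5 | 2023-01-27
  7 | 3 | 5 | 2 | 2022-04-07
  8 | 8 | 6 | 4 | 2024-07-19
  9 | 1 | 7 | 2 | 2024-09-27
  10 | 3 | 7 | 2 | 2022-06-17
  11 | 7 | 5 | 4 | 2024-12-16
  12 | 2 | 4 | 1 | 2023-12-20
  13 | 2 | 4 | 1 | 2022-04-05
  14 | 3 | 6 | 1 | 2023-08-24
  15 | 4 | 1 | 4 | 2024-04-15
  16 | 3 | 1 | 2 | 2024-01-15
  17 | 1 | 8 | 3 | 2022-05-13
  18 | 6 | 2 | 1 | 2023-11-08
SELECT product_id, COUNT(DISTINCT customer_id) AS distinct_customer_count FROM orders GROUP BY product_id HAVING COUNT(DISTINCT customer_id) >= 3

Execution result:
product_id | distinct_customer_count
6 | 4
7 | 3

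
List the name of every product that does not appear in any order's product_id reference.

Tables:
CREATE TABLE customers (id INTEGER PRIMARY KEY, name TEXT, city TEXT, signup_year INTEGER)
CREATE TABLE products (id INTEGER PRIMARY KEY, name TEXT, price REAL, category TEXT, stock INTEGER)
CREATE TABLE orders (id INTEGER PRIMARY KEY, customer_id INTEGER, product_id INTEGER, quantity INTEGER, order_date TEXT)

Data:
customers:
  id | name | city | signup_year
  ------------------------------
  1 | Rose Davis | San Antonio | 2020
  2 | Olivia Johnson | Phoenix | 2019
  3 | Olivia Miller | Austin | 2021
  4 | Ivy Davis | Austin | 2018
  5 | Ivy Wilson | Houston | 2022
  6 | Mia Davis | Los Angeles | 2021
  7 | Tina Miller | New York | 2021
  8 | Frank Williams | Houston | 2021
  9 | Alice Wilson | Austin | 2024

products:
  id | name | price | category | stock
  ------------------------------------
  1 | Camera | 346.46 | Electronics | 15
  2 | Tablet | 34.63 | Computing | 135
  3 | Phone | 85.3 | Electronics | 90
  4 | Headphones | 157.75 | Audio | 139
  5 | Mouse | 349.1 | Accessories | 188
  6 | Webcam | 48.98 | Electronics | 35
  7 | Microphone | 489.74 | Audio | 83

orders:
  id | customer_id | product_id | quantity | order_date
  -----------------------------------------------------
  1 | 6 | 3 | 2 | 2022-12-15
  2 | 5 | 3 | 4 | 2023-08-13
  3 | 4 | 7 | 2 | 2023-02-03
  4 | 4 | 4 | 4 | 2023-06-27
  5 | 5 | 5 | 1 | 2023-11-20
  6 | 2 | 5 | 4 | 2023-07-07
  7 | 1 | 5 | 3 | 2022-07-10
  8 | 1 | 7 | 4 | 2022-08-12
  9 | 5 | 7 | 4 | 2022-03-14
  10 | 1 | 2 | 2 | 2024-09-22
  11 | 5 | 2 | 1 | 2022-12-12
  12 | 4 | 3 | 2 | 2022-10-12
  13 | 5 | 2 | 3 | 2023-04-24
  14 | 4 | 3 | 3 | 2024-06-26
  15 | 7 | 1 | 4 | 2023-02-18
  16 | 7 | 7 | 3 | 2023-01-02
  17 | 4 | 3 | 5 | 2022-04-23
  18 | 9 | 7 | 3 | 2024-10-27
SELECT p.name FROM products p LEFT JOIN orders c ON c.product_id = p.id WHERE c.id IS NULL

Execution result:
Webcam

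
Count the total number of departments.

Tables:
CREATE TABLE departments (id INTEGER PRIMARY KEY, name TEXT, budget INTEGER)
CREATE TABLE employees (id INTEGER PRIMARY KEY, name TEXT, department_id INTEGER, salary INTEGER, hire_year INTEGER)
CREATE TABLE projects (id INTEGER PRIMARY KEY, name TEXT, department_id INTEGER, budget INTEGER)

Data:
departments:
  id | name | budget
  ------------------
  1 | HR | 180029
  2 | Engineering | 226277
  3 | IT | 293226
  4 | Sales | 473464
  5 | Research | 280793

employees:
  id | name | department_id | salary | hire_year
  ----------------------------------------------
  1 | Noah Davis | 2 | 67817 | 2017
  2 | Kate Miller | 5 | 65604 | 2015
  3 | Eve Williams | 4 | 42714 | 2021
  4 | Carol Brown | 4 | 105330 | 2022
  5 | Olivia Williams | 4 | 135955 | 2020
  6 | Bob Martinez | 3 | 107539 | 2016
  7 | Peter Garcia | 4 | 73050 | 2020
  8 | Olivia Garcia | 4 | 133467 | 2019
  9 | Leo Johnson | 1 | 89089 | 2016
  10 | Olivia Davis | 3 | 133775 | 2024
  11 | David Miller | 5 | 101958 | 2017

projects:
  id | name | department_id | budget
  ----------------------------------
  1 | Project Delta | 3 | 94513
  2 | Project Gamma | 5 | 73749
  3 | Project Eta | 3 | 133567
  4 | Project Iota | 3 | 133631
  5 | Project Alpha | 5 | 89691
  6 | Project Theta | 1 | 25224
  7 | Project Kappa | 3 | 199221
SELECT COUNT(*) FROM departments

Execution result:
5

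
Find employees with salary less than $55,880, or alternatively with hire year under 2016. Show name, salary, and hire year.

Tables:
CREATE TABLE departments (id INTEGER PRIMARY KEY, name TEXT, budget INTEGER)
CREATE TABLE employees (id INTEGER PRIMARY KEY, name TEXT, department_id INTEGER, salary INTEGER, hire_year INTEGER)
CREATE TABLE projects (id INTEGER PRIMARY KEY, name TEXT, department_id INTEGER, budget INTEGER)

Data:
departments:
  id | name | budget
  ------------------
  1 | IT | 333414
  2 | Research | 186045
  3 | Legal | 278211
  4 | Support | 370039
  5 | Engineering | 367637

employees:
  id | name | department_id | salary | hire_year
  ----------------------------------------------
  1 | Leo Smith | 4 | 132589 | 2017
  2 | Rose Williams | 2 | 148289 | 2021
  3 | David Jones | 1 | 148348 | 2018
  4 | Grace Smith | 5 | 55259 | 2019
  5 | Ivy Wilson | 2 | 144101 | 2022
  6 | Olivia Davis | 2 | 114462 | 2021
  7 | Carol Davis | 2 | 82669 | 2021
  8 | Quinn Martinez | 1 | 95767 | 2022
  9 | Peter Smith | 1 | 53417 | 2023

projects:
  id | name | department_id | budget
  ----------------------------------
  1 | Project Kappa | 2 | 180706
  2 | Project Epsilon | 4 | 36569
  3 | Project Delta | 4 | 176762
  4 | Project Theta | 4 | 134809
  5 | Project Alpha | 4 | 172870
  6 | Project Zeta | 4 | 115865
SELECT name, salary, hire_year FROM employees WHERE salary < 55880 OR hire_year < 2016

Execution result:
name | salary | hire_year
Grace Smith | 55259 | 2019
Peter Smith | 53417 | 2023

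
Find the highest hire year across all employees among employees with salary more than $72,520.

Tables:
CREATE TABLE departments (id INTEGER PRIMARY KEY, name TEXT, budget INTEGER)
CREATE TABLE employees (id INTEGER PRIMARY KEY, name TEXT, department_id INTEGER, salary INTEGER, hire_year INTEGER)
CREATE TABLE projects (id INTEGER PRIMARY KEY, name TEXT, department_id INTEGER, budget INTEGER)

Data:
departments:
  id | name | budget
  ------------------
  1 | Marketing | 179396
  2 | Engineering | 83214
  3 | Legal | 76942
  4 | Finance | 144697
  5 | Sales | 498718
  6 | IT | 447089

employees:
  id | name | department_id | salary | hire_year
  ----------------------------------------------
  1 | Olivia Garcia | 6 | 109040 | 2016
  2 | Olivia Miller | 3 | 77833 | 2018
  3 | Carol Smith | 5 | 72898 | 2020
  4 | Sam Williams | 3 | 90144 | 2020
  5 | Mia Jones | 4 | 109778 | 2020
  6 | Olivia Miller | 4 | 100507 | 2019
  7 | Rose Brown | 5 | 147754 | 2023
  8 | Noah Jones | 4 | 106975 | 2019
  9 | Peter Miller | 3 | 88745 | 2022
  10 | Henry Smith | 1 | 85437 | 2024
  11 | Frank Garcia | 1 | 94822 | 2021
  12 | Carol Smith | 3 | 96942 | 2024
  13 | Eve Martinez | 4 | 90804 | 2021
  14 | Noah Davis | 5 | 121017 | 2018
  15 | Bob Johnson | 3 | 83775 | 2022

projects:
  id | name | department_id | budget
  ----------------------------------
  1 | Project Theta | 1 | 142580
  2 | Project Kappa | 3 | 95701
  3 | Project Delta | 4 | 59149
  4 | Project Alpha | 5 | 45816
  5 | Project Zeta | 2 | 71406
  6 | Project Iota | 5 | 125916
SELECT MAX(hire_year) FROM employees WHERE salary > 72520

Execution result:
2024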